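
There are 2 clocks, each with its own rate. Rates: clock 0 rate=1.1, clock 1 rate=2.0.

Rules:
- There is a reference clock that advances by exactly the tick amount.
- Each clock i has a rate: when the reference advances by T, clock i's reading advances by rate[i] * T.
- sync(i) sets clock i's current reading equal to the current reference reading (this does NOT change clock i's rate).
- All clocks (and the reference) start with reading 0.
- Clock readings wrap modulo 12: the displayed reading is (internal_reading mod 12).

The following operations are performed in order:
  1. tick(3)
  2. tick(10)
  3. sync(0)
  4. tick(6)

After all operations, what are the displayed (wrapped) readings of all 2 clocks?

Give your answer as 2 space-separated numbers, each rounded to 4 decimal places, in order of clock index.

Answer: 7.6000 2.0000

Derivation:
After op 1 tick(3): ref=3.0000 raw=[3.3000 6.0000]
After op 2 tick(10): ref=13.0000 raw=[14.3000 26.0000]
After op 3 sync(0): ref=13.0000 raw=[13.0000 26.0000]
After op 4 tick(6): ref=19.0000 raw=[19.6000 38.0000]
Wrap final raw readings (mod 12): 19.6000 mod 12 = 7.6000; 38.0000 mod 12 = 2.0000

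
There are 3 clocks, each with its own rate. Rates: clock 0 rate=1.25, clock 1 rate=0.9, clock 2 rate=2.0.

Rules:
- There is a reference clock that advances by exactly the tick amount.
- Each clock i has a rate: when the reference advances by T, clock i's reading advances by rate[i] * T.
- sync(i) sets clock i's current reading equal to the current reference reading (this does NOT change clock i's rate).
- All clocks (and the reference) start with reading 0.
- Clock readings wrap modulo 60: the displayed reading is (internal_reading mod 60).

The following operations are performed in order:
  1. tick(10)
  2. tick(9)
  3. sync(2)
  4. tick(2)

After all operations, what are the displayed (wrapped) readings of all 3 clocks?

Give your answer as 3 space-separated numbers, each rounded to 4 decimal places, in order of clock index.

After op 1 tick(10): ref=10.0000 raw=[12.5000 9.0000 20.0000]
After op 2 tick(9): ref=19.0000 raw=[23.7500 17.1000 38.0000]
After op 3 sync(2): ref=19.0000 raw=[23.7500 17.1000 19.0000]
After op 4 tick(2): ref=21.0000 raw=[26.2500 18.9000 23.0000]
Wrap final raw readings (mod 60): 26.2500 mod 60 = 26.2500; 18.9000 mod 60 = 18.9000; 23.0000 mod 60 = 23.0000

Answer: 26.2500 18.9000 23.0000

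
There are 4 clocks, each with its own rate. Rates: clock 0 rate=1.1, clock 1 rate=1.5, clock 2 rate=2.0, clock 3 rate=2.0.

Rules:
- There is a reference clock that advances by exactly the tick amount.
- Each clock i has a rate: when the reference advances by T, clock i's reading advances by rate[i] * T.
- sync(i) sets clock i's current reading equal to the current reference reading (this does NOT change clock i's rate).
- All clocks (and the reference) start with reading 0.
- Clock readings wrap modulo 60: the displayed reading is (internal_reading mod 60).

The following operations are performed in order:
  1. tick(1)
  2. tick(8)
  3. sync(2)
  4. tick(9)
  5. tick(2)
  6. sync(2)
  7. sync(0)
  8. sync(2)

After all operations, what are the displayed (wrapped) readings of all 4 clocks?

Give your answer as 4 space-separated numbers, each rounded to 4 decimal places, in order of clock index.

Answer: 20.0000 30.0000 20.0000 40.0000

Derivation:
After op 1 tick(1): ref=1.0000 raw=[1.1000 1.5000 2.0000 2.0000]
After op 2 tick(8): ref=9.0000 raw=[9.9000 13.5000 18.0000 18.0000]
After op 3 sync(2): ref=9.0000 raw=[9.9000 13.5000 9.0000 18.0000]
After op 4 tick(9): ref=18.0000 raw=[19.8000 27.0000 27.0000 36.0000]
After op 5 tick(2): ref=20.0000 raw=[22.0000 30.0000 31.0000 40.0000]
After op 6 sync(2): ref=20.0000 raw=[22.0000 30.0000 20.0000 40.0000]
After op 7 sync(0): ref=20.0000 raw=[20.0000 30.0000 20.0000 40.0000]
After op 8 sync(2): ref=20.0000 raw=[20.0000 30.0000 20.0000 40.0000]
Wrap final raw readings (mod 60): 20.0000 mod 60 = 20.0000; 30.0000 mod 60 = 30.0000; 20.0000 mod 60 = 20.0000; 40.0000 mod 60 = 40.0000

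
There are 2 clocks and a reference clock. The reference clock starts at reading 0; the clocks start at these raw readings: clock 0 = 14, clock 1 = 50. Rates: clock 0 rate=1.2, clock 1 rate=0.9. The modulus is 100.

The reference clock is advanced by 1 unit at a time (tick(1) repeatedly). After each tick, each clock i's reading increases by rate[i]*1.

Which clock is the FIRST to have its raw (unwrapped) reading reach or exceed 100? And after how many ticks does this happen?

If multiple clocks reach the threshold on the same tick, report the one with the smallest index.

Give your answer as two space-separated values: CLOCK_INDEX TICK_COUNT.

clock 0: start=14, rate=1.2, needs 100-14 = 86; ticks = ceil(86/1.2) = ceil(71.6667) = 72; reading at tick 72 = 14 + 1.2*72 = 100.4000
clock 1: start=50, rate=0.9, needs 100-50 = 50; ticks = ceil(50/0.9) = ceil(55.5556) = 56; reading at tick 56 = 50 + 0.9*56 = 100.4000
Minimum tick count = 56; winners = [1]; smallest index = 1

Answer: 1 56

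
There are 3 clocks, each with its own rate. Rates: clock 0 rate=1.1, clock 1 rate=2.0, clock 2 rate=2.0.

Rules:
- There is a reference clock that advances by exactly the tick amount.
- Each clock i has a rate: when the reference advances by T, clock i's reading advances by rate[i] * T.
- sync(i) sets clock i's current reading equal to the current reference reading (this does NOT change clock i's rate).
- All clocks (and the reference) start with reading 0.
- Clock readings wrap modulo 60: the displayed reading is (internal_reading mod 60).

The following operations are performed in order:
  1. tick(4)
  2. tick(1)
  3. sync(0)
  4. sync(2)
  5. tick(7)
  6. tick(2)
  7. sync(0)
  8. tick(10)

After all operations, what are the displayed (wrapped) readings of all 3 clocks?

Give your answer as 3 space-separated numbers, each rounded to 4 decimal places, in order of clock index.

Answer: 25.0000 48.0000 43.0000

Derivation:
After op 1 tick(4): ref=4.0000 raw=[4.4000 8.0000 8.0000]
After op 2 tick(1): ref=5.0000 raw=[5.5000 10.0000 10.0000]
After op 3 sync(0): ref=5.0000 raw=[5.0000 10.0000 10.0000]
After op 4 sync(2): ref=5.0000 raw=[5.0000 10.0000 5.0000]
After op 5 tick(7): ref=12.0000 raw=[12.7000 24.0000 19.0000]
After op 6 tick(2): ref=14.0000 raw=[14.9000 28.0000 23.0000]
After op 7 sync(0): ref=14.0000 raw=[14.0000 28.0000 23.0000]
After op 8 tick(10): ref=24.0000 raw=[25.0000 48.0000 43.0000]
Wrap final raw readings (mod 60): 25.0000 mod 60 = 25.0000; 48.0000 mod 60 = 48.0000; 43.0000 mod 60 = 43.0000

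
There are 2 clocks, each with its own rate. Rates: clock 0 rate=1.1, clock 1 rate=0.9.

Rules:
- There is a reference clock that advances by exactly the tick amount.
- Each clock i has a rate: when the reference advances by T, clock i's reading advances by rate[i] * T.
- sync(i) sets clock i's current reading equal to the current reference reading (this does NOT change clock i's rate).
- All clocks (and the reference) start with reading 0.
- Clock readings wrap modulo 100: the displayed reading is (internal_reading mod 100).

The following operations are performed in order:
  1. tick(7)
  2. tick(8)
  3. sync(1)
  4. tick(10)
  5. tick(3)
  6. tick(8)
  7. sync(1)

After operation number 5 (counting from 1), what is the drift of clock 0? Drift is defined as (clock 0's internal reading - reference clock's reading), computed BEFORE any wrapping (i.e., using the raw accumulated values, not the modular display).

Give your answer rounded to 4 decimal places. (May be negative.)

After op 1 tick(7): ref=7.0000 raw=[7.7000 6.3000]
After op 2 tick(8): ref=15.0000 raw=[16.5000 13.5000]
After op 3 sync(1): ref=15.0000 raw=[16.5000 15.0000]
After op 4 tick(10): ref=25.0000 raw=[27.5000 24.0000]
After op 5 tick(3): ref=28.0000 raw=[30.8000 26.7000]
Drift of clock 0 after op 5: 30.8000 - 28.0000 = 2.8000

Answer: 2.8000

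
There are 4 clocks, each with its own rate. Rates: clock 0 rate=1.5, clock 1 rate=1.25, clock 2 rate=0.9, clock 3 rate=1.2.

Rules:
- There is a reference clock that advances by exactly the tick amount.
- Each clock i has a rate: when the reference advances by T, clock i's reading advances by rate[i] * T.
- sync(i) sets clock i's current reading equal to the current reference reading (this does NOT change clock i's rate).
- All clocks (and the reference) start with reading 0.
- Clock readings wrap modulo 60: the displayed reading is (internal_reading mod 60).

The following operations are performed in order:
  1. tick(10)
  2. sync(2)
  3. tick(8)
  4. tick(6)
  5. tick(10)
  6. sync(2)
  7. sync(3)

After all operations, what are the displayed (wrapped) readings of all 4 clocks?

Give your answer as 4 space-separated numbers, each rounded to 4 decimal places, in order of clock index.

Answer: 51.0000 42.5000 34.0000 34.0000

Derivation:
After op 1 tick(10): ref=10.0000 raw=[15.0000 12.5000 9.0000 12.0000]
After op 2 sync(2): ref=10.0000 raw=[15.0000 12.5000 10.0000 12.0000]
After op 3 tick(8): ref=18.0000 raw=[27.0000 22.5000 17.2000 21.6000]
After op 4 tick(6): ref=24.0000 raw=[36.0000 30.0000 22.6000 28.8000]
After op 5 tick(10): ref=34.0000 raw=[51.0000 42.5000 31.6000 40.8000]
After op 6 sync(2): ref=34.0000 raw=[51.0000 42.5000 34.0000 40.8000]
After op 7 sync(3): ref=34.0000 raw=[51.0000 42.5000 34.0000 34.0000]
Wrap final raw readings (mod 60): 51.0000 mod 60 = 51.0000; 42.5000 mod 60 = 42.5000; 34.0000 mod 60 = 34.0000; 34.0000 mod 60 = 34.0000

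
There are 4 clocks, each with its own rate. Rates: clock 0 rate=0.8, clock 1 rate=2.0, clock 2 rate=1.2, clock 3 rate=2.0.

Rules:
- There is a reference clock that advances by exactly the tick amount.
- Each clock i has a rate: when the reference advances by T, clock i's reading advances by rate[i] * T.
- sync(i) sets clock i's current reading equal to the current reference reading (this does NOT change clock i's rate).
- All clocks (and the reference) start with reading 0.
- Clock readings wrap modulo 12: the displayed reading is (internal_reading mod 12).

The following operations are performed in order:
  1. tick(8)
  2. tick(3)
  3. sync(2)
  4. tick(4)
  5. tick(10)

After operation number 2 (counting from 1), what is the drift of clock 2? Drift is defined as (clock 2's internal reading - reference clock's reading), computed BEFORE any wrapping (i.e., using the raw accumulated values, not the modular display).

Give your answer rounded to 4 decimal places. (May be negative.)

Answer: 2.2000

Derivation:
After op 1 tick(8): ref=8.0000 raw=[6.4000 16.0000 9.6000 16.0000]
After op 2 tick(3): ref=11.0000 raw=[8.8000 22.0000 13.2000 22.0000]
Drift of clock 2 after op 2: 13.2000 - 11.0000 = 2.2000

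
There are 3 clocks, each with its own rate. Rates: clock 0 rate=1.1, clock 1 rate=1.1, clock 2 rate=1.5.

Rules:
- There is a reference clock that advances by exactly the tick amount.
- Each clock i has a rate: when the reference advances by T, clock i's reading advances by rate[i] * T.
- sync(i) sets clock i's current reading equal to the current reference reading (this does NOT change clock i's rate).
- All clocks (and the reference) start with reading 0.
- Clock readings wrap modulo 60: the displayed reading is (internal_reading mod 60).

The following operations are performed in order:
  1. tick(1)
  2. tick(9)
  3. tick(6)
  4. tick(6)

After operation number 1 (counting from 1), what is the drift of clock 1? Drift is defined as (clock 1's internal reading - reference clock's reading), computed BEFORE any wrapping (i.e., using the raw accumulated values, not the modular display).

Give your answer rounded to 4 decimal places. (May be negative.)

After op 1 tick(1): ref=1.0000 raw=[1.1000 1.1000 1.5000]
Drift of clock 1 after op 1: 1.1000 - 1.0000 = 0.1000

Answer: 0.1000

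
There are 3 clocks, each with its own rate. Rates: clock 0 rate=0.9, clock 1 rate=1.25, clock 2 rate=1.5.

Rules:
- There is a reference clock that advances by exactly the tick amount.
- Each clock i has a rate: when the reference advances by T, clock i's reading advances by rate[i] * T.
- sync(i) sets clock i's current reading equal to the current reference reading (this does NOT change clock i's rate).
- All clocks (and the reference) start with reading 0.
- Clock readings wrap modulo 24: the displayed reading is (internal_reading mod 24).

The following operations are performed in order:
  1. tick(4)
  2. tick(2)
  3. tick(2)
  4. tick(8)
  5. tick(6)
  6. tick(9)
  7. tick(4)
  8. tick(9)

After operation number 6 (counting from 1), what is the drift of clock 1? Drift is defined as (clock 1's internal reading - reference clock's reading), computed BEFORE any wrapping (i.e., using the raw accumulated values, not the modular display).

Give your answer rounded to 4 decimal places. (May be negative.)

After op 1 tick(4): ref=4.0000 raw=[3.6000 5.0000 6.0000]
After op 2 tick(2): ref=6.0000 raw=[5.4000 7.5000 9.0000]
After op 3 tick(2): ref=8.0000 raw=[7.2000 10.0000 12.0000]
After op 4 tick(8): ref=16.0000 raw=[14.4000 20.0000 24.0000]
After op 5 tick(6): ref=22.0000 raw=[19.8000 27.5000 33.0000]
After op 6 tick(9): ref=31.0000 raw=[27.9000 38.7500 46.5000]
Drift of clock 1 after op 6: 38.7500 - 31.0000 = 7.7500

Answer: 7.7500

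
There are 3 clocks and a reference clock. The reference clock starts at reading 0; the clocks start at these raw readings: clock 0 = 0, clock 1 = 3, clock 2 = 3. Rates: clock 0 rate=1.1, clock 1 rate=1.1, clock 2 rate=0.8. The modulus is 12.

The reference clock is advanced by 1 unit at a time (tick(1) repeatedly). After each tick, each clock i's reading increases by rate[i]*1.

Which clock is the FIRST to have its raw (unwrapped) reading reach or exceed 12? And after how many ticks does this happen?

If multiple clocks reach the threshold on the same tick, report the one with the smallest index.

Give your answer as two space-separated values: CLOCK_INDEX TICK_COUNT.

clock 0: start=0, rate=1.1, needs 12-0 = 12; ticks = ceil(12/1.1) = ceil(10.9091) = 11; reading at tick 11 = 0 + 1.1*11 = 12.1000
clock 1: start=3, rate=1.1, needs 12-3 = 9; ticks = ceil(9/1.1) = ceil(8.1818) = 9; reading at tick 9 = 3 + 1.1*9 = 12.9000
clock 2: start=3, rate=0.8, needs 12-3 = 9; ticks = ceil(9/0.8) = ceil(11.2500) = 12; reading at tick 12 = 3 + 0.8*12 = 12.6000
Minimum tick count = 9; winners = [1]; smallest index = 1

Answer: 1 9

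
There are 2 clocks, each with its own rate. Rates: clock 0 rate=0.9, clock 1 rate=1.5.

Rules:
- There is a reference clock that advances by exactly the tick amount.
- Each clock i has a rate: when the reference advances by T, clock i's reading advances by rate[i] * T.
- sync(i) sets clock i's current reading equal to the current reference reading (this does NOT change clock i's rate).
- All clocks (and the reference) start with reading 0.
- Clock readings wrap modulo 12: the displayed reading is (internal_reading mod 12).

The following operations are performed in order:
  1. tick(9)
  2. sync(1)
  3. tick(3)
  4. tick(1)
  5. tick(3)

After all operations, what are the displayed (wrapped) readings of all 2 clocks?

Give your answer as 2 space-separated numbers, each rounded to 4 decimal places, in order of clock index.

After op 1 tick(9): ref=9.0000 raw=[8.1000 13.5000]
After op 2 sync(1): ref=9.0000 raw=[8.1000 9.0000]
After op 3 tick(3): ref=12.0000 raw=[10.8000 13.5000]
After op 4 tick(1): ref=13.0000 raw=[11.7000 15.0000]
After op 5 tick(3): ref=16.0000 raw=[14.4000 19.5000]
Wrap final raw readings (mod 12): 14.4000 mod 12 = 2.4000; 19.5000 mod 12 = 7.5000

Answer: 2.4000 7.5000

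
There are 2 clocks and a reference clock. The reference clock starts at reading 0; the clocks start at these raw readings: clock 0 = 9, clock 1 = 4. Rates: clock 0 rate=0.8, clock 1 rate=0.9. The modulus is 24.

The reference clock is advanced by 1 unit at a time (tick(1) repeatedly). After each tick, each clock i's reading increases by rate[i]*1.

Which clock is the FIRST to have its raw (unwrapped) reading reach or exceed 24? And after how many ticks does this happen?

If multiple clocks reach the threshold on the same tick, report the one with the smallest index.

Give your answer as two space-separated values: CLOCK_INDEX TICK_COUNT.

Answer: 0 19

Derivation:
clock 0: start=9, rate=0.8, needs 24-9 = 15; ticks = ceil(15/0.8) = ceil(18.7500) = 19; reading at tick 19 = 9 + 0.8*19 = 24.2000
clock 1: start=4, rate=0.9, needs 24-4 = 20; ticks = ceil(20/0.9) = ceil(22.2222) = 23; reading at tick 23 = 4 + 0.9*23 = 24.7000
Minimum tick count = 19; winners = [0]; smallest index = 0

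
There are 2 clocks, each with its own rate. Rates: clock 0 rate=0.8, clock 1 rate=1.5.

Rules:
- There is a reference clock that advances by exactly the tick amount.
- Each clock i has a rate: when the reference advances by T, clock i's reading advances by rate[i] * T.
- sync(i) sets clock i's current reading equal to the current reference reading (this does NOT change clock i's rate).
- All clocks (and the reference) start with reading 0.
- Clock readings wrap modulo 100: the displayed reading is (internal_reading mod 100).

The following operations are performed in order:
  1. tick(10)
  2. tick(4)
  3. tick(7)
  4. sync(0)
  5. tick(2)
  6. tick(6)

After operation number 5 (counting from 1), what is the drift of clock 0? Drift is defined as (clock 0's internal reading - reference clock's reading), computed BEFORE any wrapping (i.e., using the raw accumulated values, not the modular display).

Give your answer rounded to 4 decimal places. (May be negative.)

After op 1 tick(10): ref=10.0000 raw=[8.0000 15.0000]
After op 2 tick(4): ref=14.0000 raw=[11.2000 21.0000]
After op 3 tick(7): ref=21.0000 raw=[16.8000 31.5000]
After op 4 sync(0): ref=21.0000 raw=[21.0000 31.5000]
After op 5 tick(2): ref=23.0000 raw=[22.6000 34.5000]
Drift of clock 0 after op 5: 22.6000 - 23.0000 = -0.4000

Answer: -0.4000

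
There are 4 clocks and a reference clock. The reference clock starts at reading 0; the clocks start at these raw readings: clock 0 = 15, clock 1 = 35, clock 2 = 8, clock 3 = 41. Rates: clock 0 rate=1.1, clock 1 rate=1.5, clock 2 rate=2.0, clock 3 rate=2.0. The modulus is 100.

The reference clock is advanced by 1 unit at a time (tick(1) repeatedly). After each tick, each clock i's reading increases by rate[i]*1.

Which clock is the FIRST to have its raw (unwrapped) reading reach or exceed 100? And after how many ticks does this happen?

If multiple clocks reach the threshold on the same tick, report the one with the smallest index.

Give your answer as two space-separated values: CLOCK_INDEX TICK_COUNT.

Answer: 3 30

Derivation:
clock 0: start=15, rate=1.1, needs 100-15 = 85; ticks = ceil(85/1.1) = ceil(77.2727) = 78; reading at tick 78 = 15 + 1.1*78 = 100.8000
clock 1: start=35, rate=1.5, needs 100-35 = 65; ticks = ceil(65/1.5) = ceil(43.3333) = 44; reading at tick 44 = 35 + 1.5*44 = 101.0000
clock 2: start=8, rate=2.0, needs 100-8 = 92; ticks = ceil(92/2.0) = ceil(46.0000) = 46; reading at tick 46 = 8 + 2.0*46 = 100.0000
clock 3: start=41, rate=2.0, needs 100-41 = 59; ticks = ceil(59/2.0) = ceil(29.5000) = 30; reading at tick 30 = 41 + 2.0*30 = 101.0000
Minimum tick count = 30; winners = [3]; smallest index = 3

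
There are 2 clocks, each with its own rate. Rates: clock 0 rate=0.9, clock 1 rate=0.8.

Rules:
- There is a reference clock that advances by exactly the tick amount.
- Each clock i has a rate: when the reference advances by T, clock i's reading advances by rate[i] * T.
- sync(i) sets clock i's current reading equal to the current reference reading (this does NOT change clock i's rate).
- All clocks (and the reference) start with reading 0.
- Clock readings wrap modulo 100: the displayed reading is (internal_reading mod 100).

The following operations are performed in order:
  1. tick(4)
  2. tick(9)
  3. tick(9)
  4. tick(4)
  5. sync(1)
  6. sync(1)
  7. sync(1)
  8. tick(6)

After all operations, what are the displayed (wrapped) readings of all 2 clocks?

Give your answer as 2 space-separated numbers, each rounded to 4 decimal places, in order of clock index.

Answer: 28.8000 30.8000

Derivation:
After op 1 tick(4): ref=4.0000 raw=[3.6000 3.2000]
After op 2 tick(9): ref=13.0000 raw=[11.7000 10.4000]
After op 3 tick(9): ref=22.0000 raw=[19.8000 17.6000]
After op 4 tick(4): ref=26.0000 raw=[23.4000 20.8000]
After op 5 sync(1): ref=26.0000 raw=[23.4000 26.0000]
After op 6 sync(1): ref=26.0000 raw=[23.4000 26.0000]
After op 7 sync(1): ref=26.0000 raw=[23.4000 26.0000]
After op 8 tick(6): ref=32.0000 raw=[28.8000 30.8000]
Wrap final raw readings (mod 100): 28.8000 mod 100 = 28.8000; 30.8000 mod 100 = 30.8000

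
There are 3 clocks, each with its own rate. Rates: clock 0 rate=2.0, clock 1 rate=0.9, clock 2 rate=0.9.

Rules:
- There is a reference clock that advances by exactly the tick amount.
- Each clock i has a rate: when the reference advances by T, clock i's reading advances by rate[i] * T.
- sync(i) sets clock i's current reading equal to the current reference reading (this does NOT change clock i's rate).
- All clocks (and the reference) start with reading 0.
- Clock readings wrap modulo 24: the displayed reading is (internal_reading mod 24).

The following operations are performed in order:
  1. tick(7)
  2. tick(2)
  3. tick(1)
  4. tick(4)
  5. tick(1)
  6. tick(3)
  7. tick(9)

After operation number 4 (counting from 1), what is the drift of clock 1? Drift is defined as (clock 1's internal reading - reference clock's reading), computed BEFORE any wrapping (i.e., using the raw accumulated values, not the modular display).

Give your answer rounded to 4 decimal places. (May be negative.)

After op 1 tick(7): ref=7.0000 raw=[14.0000 6.3000 6.3000]
After op 2 tick(2): ref=9.0000 raw=[18.0000 8.1000 8.1000]
After op 3 tick(1): ref=10.0000 raw=[20.0000 9.0000 9.0000]
After op 4 tick(4): ref=14.0000 raw=[28.0000 12.6000 12.6000]
Drift of clock 1 after op 4: 12.6000 - 14.0000 = -1.4000

Answer: -1.4000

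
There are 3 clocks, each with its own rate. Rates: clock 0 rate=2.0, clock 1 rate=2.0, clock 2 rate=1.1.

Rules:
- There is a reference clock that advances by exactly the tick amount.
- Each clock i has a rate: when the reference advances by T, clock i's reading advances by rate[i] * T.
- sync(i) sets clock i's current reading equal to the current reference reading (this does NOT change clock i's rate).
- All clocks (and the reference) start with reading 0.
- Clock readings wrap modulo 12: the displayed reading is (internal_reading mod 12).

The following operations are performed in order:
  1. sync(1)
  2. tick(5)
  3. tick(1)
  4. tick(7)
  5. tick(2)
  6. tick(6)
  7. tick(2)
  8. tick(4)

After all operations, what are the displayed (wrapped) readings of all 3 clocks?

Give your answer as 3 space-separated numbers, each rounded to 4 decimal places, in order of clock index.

After op 1 sync(1): ref=0.0000 raw=[0.0000 0.0000 0.0000]
After op 2 tick(5): ref=5.0000 raw=[10.0000 10.0000 5.5000]
After op 3 tick(1): ref=6.0000 raw=[12.0000 12.0000 6.6000]
After op 4 tick(7): ref=13.0000 raw=[26.0000 26.0000 14.3000]
After op 5 tick(2): ref=15.0000 raw=[30.0000 30.0000 16.5000]
After op 6 tick(6): ref=21.0000 raw=[42.0000 42.0000 23.1000]
After op 7 tick(2): ref=23.0000 raw=[46.0000 46.0000 25.3000]
After op 8 tick(4): ref=27.0000 raw=[54.0000 54.0000 29.7000]
Wrap final raw readings (mod 12): 54.0000 mod 12 = 6.0000; 54.0000 mod 12 = 6.0000; 29.7000 mod 12 = 5.7000

Answer: 6.0000 6.0000 5.7000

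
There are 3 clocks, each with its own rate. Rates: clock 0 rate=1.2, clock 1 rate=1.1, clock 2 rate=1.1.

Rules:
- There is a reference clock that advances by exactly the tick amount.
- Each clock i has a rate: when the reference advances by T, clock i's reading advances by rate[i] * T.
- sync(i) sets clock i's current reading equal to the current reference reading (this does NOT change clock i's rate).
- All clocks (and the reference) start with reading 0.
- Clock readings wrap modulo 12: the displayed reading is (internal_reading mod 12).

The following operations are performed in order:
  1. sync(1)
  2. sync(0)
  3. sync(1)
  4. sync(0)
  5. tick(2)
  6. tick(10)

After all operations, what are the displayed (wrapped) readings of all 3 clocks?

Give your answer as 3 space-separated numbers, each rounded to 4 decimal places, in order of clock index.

Answer: 2.4000 1.2000 1.2000

Derivation:
After op 1 sync(1): ref=0.0000 raw=[0.0000 0.0000 0.0000]
After op 2 sync(0): ref=0.0000 raw=[0.0000 0.0000 0.0000]
After op 3 sync(1): ref=0.0000 raw=[0.0000 0.0000 0.0000]
After op 4 sync(0): ref=0.0000 raw=[0.0000 0.0000 0.0000]
After op 5 tick(2): ref=2.0000 raw=[2.4000 2.2000 2.2000]
After op 6 tick(10): ref=12.0000 raw=[14.4000 13.2000 13.2000]
Wrap final raw readings (mod 12): 14.4000 mod 12 = 2.4000; 13.2000 mod 12 = 1.2000; 13.2000 mod 12 = 1.2000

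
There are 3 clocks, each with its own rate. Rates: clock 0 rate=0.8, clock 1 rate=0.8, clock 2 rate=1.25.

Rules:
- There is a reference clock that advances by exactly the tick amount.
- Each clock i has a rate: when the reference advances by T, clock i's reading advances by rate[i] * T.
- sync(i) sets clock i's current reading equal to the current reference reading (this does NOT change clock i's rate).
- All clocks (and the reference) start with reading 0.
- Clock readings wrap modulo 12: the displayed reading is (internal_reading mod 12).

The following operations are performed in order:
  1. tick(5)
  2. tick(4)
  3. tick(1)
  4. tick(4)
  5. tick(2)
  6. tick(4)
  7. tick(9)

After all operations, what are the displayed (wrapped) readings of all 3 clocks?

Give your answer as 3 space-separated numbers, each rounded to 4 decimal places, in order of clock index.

After op 1 tick(5): ref=5.0000 raw=[4.0000 4.0000 6.2500]
After op 2 tick(4): ref=9.0000 raw=[7.2000 7.2000 11.2500]
After op 3 tick(1): ref=10.0000 raw=[8.0000 8.0000 12.5000]
After op 4 tick(4): ref=14.0000 raw=[11.2000 11.2000 17.5000]
After op 5 tick(2): ref=16.0000 raw=[12.8000 12.8000 20.0000]
After op 6 tick(4): ref=20.0000 raw=[16.0000 16.0000 25.0000]
After op 7 tick(9): ref=29.0000 raw=[23.2000 23.2000 36.2500]
Wrap final raw readings (mod 12): 23.2000 mod 12 = 11.2000; 23.2000 mod 12 = 11.2000; 36.2500 mod 12 = 0.2500

Answer: 11.2000 11.2000 0.2500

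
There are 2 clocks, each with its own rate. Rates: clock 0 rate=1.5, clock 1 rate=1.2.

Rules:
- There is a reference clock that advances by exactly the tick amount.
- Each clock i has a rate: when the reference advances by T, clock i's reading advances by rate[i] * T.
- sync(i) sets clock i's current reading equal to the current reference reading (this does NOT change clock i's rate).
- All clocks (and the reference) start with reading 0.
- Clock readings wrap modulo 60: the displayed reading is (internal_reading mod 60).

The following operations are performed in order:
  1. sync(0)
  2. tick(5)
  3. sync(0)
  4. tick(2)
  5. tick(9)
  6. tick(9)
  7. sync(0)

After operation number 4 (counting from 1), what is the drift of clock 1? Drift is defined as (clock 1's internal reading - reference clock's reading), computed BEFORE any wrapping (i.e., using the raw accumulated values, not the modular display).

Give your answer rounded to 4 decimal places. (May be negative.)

After op 1 sync(0): ref=0.0000 raw=[0.0000 0.0000]
After op 2 tick(5): ref=5.0000 raw=[7.5000 6.0000]
After op 3 sync(0): ref=5.0000 raw=[5.0000 6.0000]
After op 4 tick(2): ref=7.0000 raw=[8.0000 8.4000]
Drift of clock 1 after op 4: 8.4000 - 7.0000 = 1.4000

Answer: 1.4000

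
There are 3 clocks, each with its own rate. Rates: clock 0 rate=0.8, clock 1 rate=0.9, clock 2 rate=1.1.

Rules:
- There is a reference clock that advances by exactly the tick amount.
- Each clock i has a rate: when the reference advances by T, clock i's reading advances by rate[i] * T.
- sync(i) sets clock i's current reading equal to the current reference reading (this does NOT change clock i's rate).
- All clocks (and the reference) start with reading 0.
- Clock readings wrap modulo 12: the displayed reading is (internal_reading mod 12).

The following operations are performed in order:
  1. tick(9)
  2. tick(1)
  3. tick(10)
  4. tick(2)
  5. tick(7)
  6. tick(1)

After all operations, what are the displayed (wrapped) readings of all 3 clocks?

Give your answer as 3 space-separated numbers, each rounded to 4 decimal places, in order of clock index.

After op 1 tick(9): ref=9.0000 raw=[7.2000 8.1000 9.9000]
After op 2 tick(1): ref=10.0000 raw=[8.0000 9.0000 11.0000]
After op 3 tick(10): ref=20.0000 raw=[16.0000 18.0000 22.0000]
After op 4 tick(2): ref=22.0000 raw=[17.6000 19.8000 24.2000]
After op 5 tick(7): ref=29.0000 raw=[23.2000 26.1000 31.9000]
After op 6 tick(1): ref=30.0000 raw=[24.0000 27.0000 33.0000]
Wrap final raw readings (mod 12): 24.0000 mod 12 = 0.0000; 27.0000 mod 12 = 3.0000; 33.0000 mod 12 = 9.0000

Answer: 0.0000 3.0000 9.0000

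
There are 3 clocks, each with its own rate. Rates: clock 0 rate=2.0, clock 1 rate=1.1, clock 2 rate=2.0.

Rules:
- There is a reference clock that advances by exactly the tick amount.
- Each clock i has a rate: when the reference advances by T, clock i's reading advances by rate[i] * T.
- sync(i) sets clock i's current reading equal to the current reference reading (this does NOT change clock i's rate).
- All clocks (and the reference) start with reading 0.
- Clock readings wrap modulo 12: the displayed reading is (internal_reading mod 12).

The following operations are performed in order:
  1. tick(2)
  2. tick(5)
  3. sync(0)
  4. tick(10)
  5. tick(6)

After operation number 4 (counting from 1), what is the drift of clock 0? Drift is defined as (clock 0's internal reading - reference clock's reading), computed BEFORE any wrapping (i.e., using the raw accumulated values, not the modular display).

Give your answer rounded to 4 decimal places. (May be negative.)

After op 1 tick(2): ref=2.0000 raw=[4.0000 2.2000 4.0000]
After op 2 tick(5): ref=7.0000 raw=[14.0000 7.7000 14.0000]
After op 3 sync(0): ref=7.0000 raw=[7.0000 7.7000 14.0000]
After op 4 tick(10): ref=17.0000 raw=[27.0000 18.7000 34.0000]
Drift of clock 0 after op 4: 27.0000 - 17.0000 = 10.0000

Answer: 10.0000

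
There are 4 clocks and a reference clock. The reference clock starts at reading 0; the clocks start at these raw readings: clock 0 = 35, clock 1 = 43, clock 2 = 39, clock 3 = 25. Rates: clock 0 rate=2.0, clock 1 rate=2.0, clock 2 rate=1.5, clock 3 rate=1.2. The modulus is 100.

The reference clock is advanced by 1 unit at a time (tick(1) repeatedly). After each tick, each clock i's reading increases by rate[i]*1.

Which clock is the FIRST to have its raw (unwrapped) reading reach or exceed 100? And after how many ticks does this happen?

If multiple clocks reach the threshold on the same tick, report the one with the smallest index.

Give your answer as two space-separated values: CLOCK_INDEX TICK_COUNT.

clock 0: start=35, rate=2.0, needs 100-35 = 65; ticks = ceil(65/2.0) = ceil(32.5000) = 33; reading at tick 33 = 35 + 2.0*33 = 101.0000
clock 1: start=43, rate=2.0, needs 100-43 = 57; ticks = ceil(57/2.0) = ceil(28.5000) = 29; reading at tick 29 = 43 + 2.0*29 = 101.0000
clock 2: start=39, rate=1.5, needs 100-39 = 61; ticks = ceil(61/1.5) = ceil(40.6667) = 41; reading at tick 41 = 39 + 1.5*41 = 100.5000
clock 3: start=25, rate=1.2, needs 100-25 = 75; ticks = ceil(75/1.2) = ceil(62.5000) = 63; reading at tick 63 = 25 + 1.2*63 = 100.6000
Minimum tick count = 29; winners = [1]; smallest index = 1

Answer: 1 29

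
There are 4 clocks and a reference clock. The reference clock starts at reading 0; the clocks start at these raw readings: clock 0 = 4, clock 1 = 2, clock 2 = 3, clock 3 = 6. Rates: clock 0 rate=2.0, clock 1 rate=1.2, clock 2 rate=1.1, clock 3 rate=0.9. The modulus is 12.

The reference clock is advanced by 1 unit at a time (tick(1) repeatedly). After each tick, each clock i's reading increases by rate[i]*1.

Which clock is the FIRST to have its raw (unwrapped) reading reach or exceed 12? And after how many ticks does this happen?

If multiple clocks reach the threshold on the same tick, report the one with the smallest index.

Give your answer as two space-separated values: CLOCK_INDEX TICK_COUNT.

clock 0: start=4, rate=2.0, needs 12-4 = 8; ticks = ceil(8/2.0) = ceil(4.0000) = 4; reading at tick 4 = 4 + 2.0*4 = 12.0000
clock 1: start=2, rate=1.2, needs 12-2 = 10; ticks = ceil(10/1.2) = ceil(8.3333) = 9; reading at tick 9 = 2 + 1.2*9 = 12.8000
clock 2: start=3, rate=1.1, needs 12-3 = 9; ticks = ceil(9/1.1) = ceil(8.1818) = 9; reading at tick 9 = 3 + 1.1*9 = 12.9000
clock 3: start=6, rate=0.9, needs 12-6 = 6; ticks = ceil(6/0.9) = ceil(6.6667) = 7; reading at tick 7 = 6 + 0.9*7 = 12.3000
Minimum tick count = 4; winners = [0]; smallest index = 0

Answer: 0 4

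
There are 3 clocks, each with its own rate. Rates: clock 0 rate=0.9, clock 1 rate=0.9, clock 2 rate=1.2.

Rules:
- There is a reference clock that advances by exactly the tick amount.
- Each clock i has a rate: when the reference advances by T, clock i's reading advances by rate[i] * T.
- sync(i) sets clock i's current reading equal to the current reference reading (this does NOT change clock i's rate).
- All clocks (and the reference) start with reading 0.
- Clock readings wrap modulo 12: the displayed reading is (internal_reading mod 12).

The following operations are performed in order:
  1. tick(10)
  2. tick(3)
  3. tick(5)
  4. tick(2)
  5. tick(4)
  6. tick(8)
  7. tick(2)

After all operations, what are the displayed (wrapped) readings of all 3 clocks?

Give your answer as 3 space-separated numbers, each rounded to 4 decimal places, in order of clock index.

After op 1 tick(10): ref=10.0000 raw=[9.0000 9.0000 12.0000]
After op 2 tick(3): ref=13.0000 raw=[11.7000 11.7000 15.6000]
After op 3 tick(5): ref=18.0000 raw=[16.2000 16.2000 21.6000]
After op 4 tick(2): ref=20.0000 raw=[18.0000 18.0000 24.0000]
After op 5 tick(4): ref=24.0000 raw=[21.6000 21.6000 28.8000]
After op 6 tick(8): ref=32.0000 raw=[28.8000 28.8000 38.4000]
After op 7 tick(2): ref=34.0000 raw=[30.6000 30.6000 40.8000]
Wrap final raw readings (mod 12): 30.6000 mod 12 = 6.6000; 30.6000 mod 12 = 6.6000; 40.8000 mod 12 = 4.8000

Answer: 6.6000 6.6000 4.8000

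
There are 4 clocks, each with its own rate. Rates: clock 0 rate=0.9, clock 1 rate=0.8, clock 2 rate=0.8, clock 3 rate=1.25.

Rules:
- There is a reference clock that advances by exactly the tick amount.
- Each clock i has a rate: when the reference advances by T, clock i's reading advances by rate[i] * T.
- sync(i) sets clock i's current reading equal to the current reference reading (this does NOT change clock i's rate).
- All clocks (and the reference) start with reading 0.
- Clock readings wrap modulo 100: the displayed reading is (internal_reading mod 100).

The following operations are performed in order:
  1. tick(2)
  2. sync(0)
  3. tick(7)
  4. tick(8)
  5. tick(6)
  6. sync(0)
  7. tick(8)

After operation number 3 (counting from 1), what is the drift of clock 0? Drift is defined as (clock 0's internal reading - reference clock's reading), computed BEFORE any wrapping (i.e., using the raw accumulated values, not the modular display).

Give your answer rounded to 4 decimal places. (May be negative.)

After op 1 tick(2): ref=2.0000 raw=[1.8000 1.6000 1.6000 2.5000]
After op 2 sync(0): ref=2.0000 raw=[2.0000 1.6000 1.6000 2.5000]
After op 3 tick(7): ref=9.0000 raw=[8.3000 7.2000 7.2000 11.2500]
Drift of clock 0 after op 3: 8.3000 - 9.0000 = -0.7000

Answer: -0.7000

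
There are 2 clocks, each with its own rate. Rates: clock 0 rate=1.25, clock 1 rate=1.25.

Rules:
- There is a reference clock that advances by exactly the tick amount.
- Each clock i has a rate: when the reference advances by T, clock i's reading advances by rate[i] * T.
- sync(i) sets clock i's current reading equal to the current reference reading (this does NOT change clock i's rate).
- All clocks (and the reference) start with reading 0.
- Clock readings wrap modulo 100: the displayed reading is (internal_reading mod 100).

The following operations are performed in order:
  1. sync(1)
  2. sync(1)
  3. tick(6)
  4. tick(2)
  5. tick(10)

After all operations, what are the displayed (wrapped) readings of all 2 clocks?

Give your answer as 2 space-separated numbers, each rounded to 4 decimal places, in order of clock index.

After op 1 sync(1): ref=0.0000 raw=[0.0000 0.0000]
After op 2 sync(1): ref=0.0000 raw=[0.0000 0.0000]
After op 3 tick(6): ref=6.0000 raw=[7.5000 7.5000]
After op 4 tick(2): ref=8.0000 raw=[10.0000 10.0000]
After op 5 tick(10): ref=18.0000 raw=[22.5000 22.5000]
Wrap final raw readings (mod 100): 22.5000 mod 100 = 22.5000; 22.5000 mod 100 = 22.5000

Answer: 22.5000 22.5000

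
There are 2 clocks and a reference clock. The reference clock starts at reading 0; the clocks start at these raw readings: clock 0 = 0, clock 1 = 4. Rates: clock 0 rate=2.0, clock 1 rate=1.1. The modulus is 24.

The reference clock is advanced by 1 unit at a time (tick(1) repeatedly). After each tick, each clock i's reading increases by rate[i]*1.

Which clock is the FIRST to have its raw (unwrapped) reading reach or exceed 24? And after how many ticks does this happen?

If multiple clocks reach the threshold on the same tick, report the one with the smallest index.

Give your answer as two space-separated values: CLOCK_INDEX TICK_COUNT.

Answer: 0 12

Derivation:
clock 0: start=0, rate=2.0, needs 24-0 = 24; ticks = ceil(24/2.0) = ceil(12.0000) = 12; reading at tick 12 = 0 + 2.0*12 = 24.0000
clock 1: start=4, rate=1.1, needs 24-4 = 20; ticks = ceil(20/1.1) = ceil(18.1818) = 19; reading at tick 19 = 4 + 1.1*19 = 24.9000
Minimum tick count = 12; winners = [0]; smallest index = 0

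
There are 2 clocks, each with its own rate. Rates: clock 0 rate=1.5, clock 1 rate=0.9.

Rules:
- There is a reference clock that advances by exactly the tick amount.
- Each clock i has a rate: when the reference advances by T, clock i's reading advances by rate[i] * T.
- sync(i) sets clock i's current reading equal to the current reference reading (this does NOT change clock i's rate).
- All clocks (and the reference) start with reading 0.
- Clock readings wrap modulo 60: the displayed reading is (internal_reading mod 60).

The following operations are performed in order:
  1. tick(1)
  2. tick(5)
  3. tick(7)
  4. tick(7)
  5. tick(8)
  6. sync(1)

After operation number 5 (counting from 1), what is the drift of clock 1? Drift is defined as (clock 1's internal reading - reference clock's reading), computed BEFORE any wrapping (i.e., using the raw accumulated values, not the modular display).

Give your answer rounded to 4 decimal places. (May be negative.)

Answer: -2.8000

Derivation:
After op 1 tick(1): ref=1.0000 raw=[1.5000 0.9000]
After op 2 tick(5): ref=6.0000 raw=[9.0000 5.4000]
After op 3 tick(7): ref=13.0000 raw=[19.5000 11.7000]
After op 4 tick(7): ref=20.0000 raw=[30.0000 18.0000]
After op 5 tick(8): ref=28.0000 raw=[42.0000 25.2000]
Drift of clock 1 after op 5: 25.2000 - 28.0000 = -2.8000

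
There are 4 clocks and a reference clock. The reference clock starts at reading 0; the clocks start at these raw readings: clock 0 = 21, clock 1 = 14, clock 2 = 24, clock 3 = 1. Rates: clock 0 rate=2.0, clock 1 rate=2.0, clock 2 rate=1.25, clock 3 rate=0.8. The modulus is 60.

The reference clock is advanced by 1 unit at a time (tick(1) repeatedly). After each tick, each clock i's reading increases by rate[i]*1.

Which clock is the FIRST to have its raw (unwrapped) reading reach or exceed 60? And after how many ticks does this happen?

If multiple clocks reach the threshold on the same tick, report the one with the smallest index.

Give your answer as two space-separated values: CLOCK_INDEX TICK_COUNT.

Answer: 0 20

Derivation:
clock 0: start=21, rate=2.0, needs 60-21 = 39; ticks = ceil(39/2.0) = ceil(19.5000) = 20; reading at tick 20 = 21 + 2.0*20 = 61.0000
clock 1: start=14, rate=2.0, needs 60-14 = 46; ticks = ceil(46/2.0) = ceil(23.0000) = 23; reading at tick 23 = 14 + 2.0*23 = 60.0000
clock 2: start=24, rate=1.25, needs 60-24 = 36; ticks = ceil(36/1.25) = ceil(28.8000) = 29; reading at tick 29 = 24 + 1.25*29 = 60.2500
clock 3: start=1, rate=0.8, needs 60-1 = 59; ticks = ceil(59/0.8) = ceil(73.7500) = 74; reading at tick 74 = 1 + 0.8*74 = 60.2000
Minimum tick count = 20; winners = [0]; smallest index = 0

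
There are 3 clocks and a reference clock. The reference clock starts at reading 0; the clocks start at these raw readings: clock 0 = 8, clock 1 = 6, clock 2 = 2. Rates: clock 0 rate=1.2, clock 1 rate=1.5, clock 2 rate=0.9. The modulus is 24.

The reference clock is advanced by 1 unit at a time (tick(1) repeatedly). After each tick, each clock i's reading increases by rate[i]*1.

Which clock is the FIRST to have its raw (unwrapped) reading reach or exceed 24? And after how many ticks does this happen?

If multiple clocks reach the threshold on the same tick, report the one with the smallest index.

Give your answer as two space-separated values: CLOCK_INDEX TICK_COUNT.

clock 0: start=8, rate=1.2, needs 24-8 = 16; ticks = ceil(16/1.2) = ceil(13.3333) = 14; reading at tick 14 = 8 + 1.2*14 = 24.8000
clock 1: start=6, rate=1.5, needs 24-6 = 18; ticks = ceil(18/1.5) = ceil(12.0000) = 12; reading at tick 12 = 6 + 1.5*12 = 24.0000
clock 2: start=2, rate=0.9, needs 24-2 = 22; ticks = ceil(22/0.9) = ceil(24.4444) = 25; reading at tick 25 = 2 + 0.9*25 = 24.5000
Minimum tick count = 12; winners = [1]; smallest index = 1

Answer: 1 12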